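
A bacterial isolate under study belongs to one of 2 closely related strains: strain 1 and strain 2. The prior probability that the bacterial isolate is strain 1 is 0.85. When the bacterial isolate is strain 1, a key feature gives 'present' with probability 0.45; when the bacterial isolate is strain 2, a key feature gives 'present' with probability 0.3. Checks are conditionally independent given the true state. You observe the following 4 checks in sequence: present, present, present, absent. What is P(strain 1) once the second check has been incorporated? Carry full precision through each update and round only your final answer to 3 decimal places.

After 'present': P(strain 1) = 0.45·0.8500 / (0.45·0.8500 + 0.3·0.1500) ≈ 0.8947
After 'present': P(strain 1) = 0.45·0.8947 / (0.45·0.8947 + 0.3·0.1053) ≈ 0.9273

0.927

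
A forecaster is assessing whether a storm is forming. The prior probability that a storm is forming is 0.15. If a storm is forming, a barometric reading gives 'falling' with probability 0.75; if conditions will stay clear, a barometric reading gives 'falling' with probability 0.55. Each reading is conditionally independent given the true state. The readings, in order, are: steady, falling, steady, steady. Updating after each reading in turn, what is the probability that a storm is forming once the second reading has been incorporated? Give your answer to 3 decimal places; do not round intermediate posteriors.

After 'steady': P(storm) = 0.25·0.1500 / (0.25·0.1500 + 0.45·0.8500) ≈ 0.0893
After 'falling': P(storm) = 0.75·0.0893 / (0.75·0.0893 + 0.55·0.9107) ≈ 0.1179

0.118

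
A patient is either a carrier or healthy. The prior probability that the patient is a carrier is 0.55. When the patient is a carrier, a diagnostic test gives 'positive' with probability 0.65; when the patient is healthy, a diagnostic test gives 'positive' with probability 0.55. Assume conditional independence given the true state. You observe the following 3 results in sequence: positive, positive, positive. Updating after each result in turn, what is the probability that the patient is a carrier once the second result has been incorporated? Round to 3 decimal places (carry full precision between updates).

0.631

After 'positive': P(carrier) = 0.65·0.5500 / (0.65·0.5500 + 0.55·0.4500) ≈ 0.5909
After 'positive': P(carrier) = 0.65·0.5909 / (0.65·0.5909 + 0.55·0.4091) ≈ 0.6306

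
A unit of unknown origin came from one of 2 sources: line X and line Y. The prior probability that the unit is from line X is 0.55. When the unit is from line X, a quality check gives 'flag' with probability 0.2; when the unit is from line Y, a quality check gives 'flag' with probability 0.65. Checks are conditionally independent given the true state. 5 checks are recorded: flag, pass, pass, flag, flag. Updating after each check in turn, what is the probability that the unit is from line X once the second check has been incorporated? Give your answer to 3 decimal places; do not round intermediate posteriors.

After 'flag': P(line X) = 0.2·0.5500 / (0.2·0.5500 + 0.65·0.4500) ≈ 0.2733
After 'pass': P(line X) = 0.8·0.2733 / (0.8·0.2733 + 0.35·0.7267) ≈ 0.4622

0.462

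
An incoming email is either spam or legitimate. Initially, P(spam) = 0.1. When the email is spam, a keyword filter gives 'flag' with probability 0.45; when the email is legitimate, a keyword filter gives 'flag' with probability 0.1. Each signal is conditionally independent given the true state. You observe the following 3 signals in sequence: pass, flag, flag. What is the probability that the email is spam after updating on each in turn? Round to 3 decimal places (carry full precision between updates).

Each posterior becomes the prior for the next update.
After 'pass': P(spam) = 0.55·0.1000 / (0.55·0.1000 + 0.9·0.9000) ≈ 0.0636
After 'flag': P(spam) = 0.45·0.0636 / (0.45·0.0636 + 0.1·0.9364) ≈ 0.2340
After 'flag': P(spam) = 0.45·0.2340 / (0.45·0.2340 + 0.1·0.7660) ≈ 0.5789

0.579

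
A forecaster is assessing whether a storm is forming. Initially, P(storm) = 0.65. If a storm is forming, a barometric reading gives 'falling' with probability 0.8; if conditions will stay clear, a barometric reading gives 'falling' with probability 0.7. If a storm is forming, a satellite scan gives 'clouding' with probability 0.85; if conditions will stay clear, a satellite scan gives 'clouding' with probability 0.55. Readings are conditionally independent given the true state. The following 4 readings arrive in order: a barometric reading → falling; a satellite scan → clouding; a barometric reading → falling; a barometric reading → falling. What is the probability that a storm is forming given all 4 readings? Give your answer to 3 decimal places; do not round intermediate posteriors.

After a barometric reading='falling': P(storm) = 0.8·0.6500 / (0.8·0.6500 + 0.7·0.3500) ≈ 0.6797
After a satellite scan='clouding': P(storm) = 0.85·0.6797 / (0.85·0.6797 + 0.55·0.3203) ≈ 0.7664
After a barometric reading='falling': P(storm) = 0.8·0.7664 / (0.8·0.7664 + 0.7·0.2336) ≈ 0.7894
After a barometric reading='falling': P(storm) = 0.8·0.7894 / (0.8·0.7894 + 0.7·0.2106) ≈ 0.8108

0.811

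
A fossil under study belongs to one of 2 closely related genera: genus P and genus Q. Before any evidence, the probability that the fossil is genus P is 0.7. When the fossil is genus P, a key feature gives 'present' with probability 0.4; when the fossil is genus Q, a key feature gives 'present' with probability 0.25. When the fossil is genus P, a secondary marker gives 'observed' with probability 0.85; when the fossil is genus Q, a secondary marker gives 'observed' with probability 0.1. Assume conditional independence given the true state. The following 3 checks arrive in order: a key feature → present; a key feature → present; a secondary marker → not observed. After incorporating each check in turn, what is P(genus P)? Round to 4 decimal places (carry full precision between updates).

0.4989

After a key feature='present': P(genus P) = 0.4·0.7000 / (0.4·0.7000 + 0.25·0.3000) ≈ 0.7887
After a key feature='present': P(genus P) = 0.4·0.7887 / (0.4·0.7887 + 0.25·0.2113) ≈ 0.8566
After a secondary marker='not observed': P(genus P) = 0.15·0.8566 / (0.15·0.8566 + 0.9·0.1434) ≈ 0.4989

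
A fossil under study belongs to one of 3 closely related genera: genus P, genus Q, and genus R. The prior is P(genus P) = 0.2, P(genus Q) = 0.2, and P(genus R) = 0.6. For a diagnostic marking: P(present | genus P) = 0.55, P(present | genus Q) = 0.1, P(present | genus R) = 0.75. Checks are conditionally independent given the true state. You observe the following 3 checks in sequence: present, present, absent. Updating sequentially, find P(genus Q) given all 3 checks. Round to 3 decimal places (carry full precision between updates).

0.016

Apply Bayes' rule sequentially, carrying P(genus Q) forward.
After 'present': normaliser = 0.55·0.2000 + 0.1·0.2000 + 0.75·0.6000; P(genus P) ≈ 0.1897, P(genus Q) ≈ 0.0345, P(genus R) ≈ 0.7759
After 'present': normaliser = 0.55·0.1897 + 0.1·0.0345 + 0.75·0.7759; P(genus P) ≈ 0.1512, P(genus Q) ≈ 0.0050, P(genus R) ≈ 0.8438
After 'absent': normaliser = 0.45·0.1512 + 0.9·0.0050 + 0.25·0.8438; P(genus P) ≈ 0.2401, P(genus Q) ≈ 0.0159, P(genus R) ≈ 0.7440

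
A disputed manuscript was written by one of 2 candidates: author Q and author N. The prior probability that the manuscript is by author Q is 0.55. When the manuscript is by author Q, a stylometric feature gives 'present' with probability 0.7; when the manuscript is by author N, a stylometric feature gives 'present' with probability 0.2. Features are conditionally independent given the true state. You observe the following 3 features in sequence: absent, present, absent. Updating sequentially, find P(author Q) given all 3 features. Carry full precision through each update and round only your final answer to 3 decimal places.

Apply Bayes' rule sequentially, carrying P(author Q) forward.
After 'absent': P(author Q) = 0.3·0.5500 / (0.3·0.5500 + 0.8·0.4500) ≈ 0.3143
After 'present': P(author Q) = 0.7·0.3143 / (0.7·0.3143 + 0.2·0.6857) ≈ 0.6160
After 'absent': P(author Q) = 0.3·0.6160 / (0.3·0.6160 + 0.8·0.3840) ≈ 0.3756

0.376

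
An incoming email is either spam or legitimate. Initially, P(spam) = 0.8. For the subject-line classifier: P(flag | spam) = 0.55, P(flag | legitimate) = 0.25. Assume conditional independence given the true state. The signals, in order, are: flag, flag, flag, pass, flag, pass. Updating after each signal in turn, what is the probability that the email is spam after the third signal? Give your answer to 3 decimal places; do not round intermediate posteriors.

After 'flag': P(spam) = 0.55·0.8000 / (0.55·0.8000 + 0.25·0.2000) ≈ 0.8980
After 'flag': P(spam) = 0.55·0.8980 / (0.55·0.8980 + 0.25·0.1020) ≈ 0.9509
After 'flag': P(spam) = 0.55·0.9509 / (0.55·0.9509 + 0.25·0.0491) ≈ 0.9771

0.977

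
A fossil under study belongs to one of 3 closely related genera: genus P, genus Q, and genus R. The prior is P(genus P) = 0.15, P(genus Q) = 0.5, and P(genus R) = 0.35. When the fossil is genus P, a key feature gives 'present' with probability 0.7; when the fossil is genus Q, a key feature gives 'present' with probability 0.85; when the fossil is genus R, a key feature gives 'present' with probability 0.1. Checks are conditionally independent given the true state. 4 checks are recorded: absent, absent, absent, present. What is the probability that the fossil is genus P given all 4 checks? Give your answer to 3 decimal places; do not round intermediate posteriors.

After 'absent': normaliser = 0.3·0.1500 + 0.15·0.5000 + 0.9·0.3500; P(genus P) ≈ 0.1034, P(genus Q) ≈ 0.1724, P(genus R) ≈ 0.7241
After 'absent': normaliser = 0.3·0.1034 + 0.15·0.1724 + 0.9·0.7241; P(genus P) ≈ 0.0438, P(genus Q) ≈ 0.0365, P(genus R) ≈ 0.9197
After 'absent': normaliser = 0.3·0.0438 + 0.15·0.0365 + 0.9·0.9197; P(genus P) ≈ 0.0155, P(genus Q) ≈ 0.0065, P(genus R) ≈ 0.9780
After 'present': normaliser = 0.7·0.0155 + 0.85·0.0065 + 0.1·0.9780; P(genus P) ≈ 0.0952, P(genus Q) ≈ 0.0482, P(genus R) ≈ 0.8567

0.095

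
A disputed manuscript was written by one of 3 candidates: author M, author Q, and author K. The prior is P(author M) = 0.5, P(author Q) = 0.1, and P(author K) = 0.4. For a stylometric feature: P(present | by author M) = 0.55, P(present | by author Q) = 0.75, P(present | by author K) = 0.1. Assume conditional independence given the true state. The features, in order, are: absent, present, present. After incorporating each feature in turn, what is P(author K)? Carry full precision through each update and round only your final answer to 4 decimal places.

Apply Bayes' rule sequentially, carrying P(author K) forward.
After 'absent': normaliser = 0.45·0.5000 + 0.25·0.1000 + 0.9·0.4000; P(author M) ≈ 0.3689, P(author Q) ≈ 0.0410, P(author K) ≈ 0.5902
After 'present': normaliser = 0.55·0.3689 + 0.75·0.0410 + 0.1·0.5902; P(author M) ≈ 0.6933, P(author Q) ≈ 0.1050, P(author K) ≈ 0.2017
After 'present': normaliser = 0.55·0.6933 + 0.75·0.1050 + 0.1·0.2017; P(author M) ≈ 0.7940, P(author Q) ≈ 0.1640, P(author K) ≈ 0.0420

0.0420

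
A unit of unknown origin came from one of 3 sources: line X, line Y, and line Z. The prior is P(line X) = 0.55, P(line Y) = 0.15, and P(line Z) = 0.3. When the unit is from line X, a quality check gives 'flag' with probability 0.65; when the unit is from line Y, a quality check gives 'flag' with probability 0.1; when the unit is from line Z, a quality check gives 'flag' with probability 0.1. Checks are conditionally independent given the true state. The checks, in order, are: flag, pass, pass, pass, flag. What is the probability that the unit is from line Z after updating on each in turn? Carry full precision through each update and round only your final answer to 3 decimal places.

After 'flag': normaliser = 0.65·0.5500 + 0.1·0.1500 + 0.1·0.3000; P(line X) ≈ 0.8882, P(line Y) ≈ 0.0373, P(line Z) ≈ 0.0745
After 'pass': normaliser = 0.35·0.8882 + 0.9·0.0373 + 0.9·0.0745; P(line X) ≈ 0.7555, P(line Y) ≈ 0.0815, P(line Z) ≈ 0.1630
After 'pass': normaliser = 0.35·0.7555 + 0.9·0.0815 + 0.9·0.1630; P(line X) ≈ 0.5458, P(line Y) ≈ 0.1514, P(line Z) ≈ 0.3028
After 'pass': normaliser = 0.35·0.5458 + 0.9·0.1514 + 0.9·0.3028; P(line X) ≈ 0.3184, P(line Y) ≈ 0.2272, P(line Z) ≈ 0.4544
After 'flag': normaliser = 0.65·0.3184 + 0.1·0.2272 + 0.1·0.4544; P(line X) ≈ 0.7523, P(line Y) ≈ 0.0826, P(line Z) ≈ 0.1651

0.165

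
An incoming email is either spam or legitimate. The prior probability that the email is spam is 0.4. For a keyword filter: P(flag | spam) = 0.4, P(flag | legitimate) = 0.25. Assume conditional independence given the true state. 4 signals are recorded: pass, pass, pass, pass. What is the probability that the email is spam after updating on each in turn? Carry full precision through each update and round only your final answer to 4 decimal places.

Apply Bayes' rule sequentially, carrying P(spam) forward.
After 'pass': P(spam) = 0.6·0.4000 / (0.6·0.4000 + 0.75·0.6000) ≈ 0.3478
After 'pass': P(spam) = 0.6·0.3478 / (0.6·0.3478 + 0.75·0.6522) ≈ 0.2991
After 'pass': P(spam) = 0.6·0.2991 / (0.6·0.2991 + 0.75·0.7009) ≈ 0.2545
After 'pass': P(spam) = 0.6·0.2545 / (0.6·0.2545 + 0.75·0.7455) ≈ 0.2145

0.2145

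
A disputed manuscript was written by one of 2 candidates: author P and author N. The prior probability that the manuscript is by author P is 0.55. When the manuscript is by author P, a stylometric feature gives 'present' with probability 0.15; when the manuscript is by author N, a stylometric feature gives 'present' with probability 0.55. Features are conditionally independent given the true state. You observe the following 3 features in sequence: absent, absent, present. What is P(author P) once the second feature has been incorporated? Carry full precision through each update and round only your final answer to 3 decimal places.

After 'absent': P(author P) = 0.85·0.5500 / (0.85·0.5500 + 0.45·0.4500) ≈ 0.6978
After 'absent': P(author P) = 0.85·0.6978 / (0.85·0.6978 + 0.45·0.3022) ≈ 0.8135

0.813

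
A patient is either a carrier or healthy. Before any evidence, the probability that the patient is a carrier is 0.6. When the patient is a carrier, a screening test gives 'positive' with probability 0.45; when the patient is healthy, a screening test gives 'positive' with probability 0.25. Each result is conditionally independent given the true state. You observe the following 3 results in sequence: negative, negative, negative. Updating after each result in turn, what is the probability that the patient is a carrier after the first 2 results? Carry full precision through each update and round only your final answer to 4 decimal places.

0.4465

Apply Bayes' rule sequentially, carrying P(carrier) forward.
After 'negative': P(carrier) = 0.55·0.6000 / (0.55·0.6000 + 0.75·0.4000) ≈ 0.5238
After 'negative': P(carrier) = 0.55·0.5238 / (0.55·0.5238 + 0.75·0.4762) ≈ 0.4465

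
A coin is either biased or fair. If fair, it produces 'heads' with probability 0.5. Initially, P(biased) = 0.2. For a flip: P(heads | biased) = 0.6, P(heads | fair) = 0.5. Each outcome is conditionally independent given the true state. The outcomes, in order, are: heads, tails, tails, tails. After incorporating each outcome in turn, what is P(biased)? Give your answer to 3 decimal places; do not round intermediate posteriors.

0.133

After 'heads': P(biased) = 0.6·0.2000 / (0.6·0.2000 + 0.5·0.8000) ≈ 0.2308
After 'tails': P(biased) = 0.4·0.2308 / (0.4·0.2308 + 0.5·0.7692) ≈ 0.1935
After 'tails': P(biased) = 0.4·0.1935 / (0.4·0.1935 + 0.5·0.8065) ≈ 0.1611
After 'tails': P(biased) = 0.4·0.1611 / (0.4·0.1611 + 0.5·0.8389) ≈ 0.1331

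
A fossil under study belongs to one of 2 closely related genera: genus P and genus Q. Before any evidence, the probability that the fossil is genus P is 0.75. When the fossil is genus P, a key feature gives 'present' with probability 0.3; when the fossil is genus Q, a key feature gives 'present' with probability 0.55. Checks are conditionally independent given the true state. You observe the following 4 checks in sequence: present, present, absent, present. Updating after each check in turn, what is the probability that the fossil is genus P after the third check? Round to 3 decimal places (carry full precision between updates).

After 'present': P(genus P) = 0.3·0.7500 / (0.3·0.7500 + 0.55·0.2500) ≈ 0.6207
After 'present': P(genus P) = 0.3·0.6207 / (0.3·0.6207 + 0.55·0.3793) ≈ 0.4716
After 'absent': P(genus P) = 0.7·0.4716 / (0.7·0.4716 + 0.45·0.5284) ≈ 0.5813

0.581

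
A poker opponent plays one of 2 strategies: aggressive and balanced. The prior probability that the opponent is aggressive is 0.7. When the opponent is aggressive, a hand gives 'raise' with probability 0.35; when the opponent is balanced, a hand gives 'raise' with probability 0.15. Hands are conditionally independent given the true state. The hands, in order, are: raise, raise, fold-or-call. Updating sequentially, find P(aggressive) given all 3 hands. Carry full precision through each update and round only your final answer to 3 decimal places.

0.907

Apply Bayes' rule sequentially, carrying P(aggressive) forward.
After 'raise': P(aggressive) = 0.35·0.7000 / (0.35·0.7000 + 0.15·0.3000) ≈ 0.8448
After 'raise': P(aggressive) = 0.35·0.8448 / (0.35·0.8448 + 0.15·0.1552) ≈ 0.9270
After 'fold-or-call': P(aggressive) = 0.65·0.9270 / (0.65·0.9270 + 0.85·0.0730) ≈ 0.9067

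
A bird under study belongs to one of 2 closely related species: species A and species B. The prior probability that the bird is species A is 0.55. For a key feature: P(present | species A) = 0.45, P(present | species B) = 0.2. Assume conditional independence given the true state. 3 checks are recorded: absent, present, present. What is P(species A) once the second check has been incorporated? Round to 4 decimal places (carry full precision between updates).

After 'absent': P(species A) = 0.55·0.5500 / (0.55·0.5500 + 0.8·0.4500) ≈ 0.4566
After 'present': P(species A) = 0.45·0.4566 / (0.45·0.4566 + 0.2·0.5434) ≈ 0.6541

0.6541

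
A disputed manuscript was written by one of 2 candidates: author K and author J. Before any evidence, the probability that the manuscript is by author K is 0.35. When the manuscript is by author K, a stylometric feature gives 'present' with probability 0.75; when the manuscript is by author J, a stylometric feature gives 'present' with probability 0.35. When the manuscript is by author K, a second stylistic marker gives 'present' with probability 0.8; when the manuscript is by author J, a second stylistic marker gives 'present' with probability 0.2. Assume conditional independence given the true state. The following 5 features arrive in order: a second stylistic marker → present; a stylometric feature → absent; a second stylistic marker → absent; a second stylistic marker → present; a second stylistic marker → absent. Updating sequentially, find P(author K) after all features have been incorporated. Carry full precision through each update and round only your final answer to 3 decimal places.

After a second stylistic marker='present': P(author K) = 0.8·0.3500 / (0.8·0.3500 + 0.2·0.6500) ≈ 0.6829
After a stylometric feature='absent': P(author K) = 0.25·0.6829 / (0.25·0.6829 + 0.65·0.3171) ≈ 0.4531
After a second stylistic marker='absent': P(author K) = 0.2·0.4531 / (0.2·0.4531 + 0.8·0.5469) ≈ 0.1716
After a second stylistic marker='present': P(author K) = 0.8·0.1716 / (0.8·0.1716 + 0.2·0.8284) ≈ 0.4531
After a second stylistic marker='absent': P(author K) = 0.2·0.4531 / (0.2·0.4531 + 0.8·0.5469) ≈ 0.1716

0.172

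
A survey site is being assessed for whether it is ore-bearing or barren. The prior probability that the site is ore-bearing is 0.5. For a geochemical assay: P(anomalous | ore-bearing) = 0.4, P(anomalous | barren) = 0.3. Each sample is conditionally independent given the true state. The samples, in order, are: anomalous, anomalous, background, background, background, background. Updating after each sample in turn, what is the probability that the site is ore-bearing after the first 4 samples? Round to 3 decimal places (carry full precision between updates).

0.566

After 'anomalous': P(ore) = 0.4·0.5000 / (0.4·0.5000 + 0.3·0.5000) ≈ 0.5714
After 'anomalous': P(ore) = 0.4·0.5714 / (0.4·0.5714 + 0.3·0.4286) ≈ 0.6400
After 'background': P(ore) = 0.6·0.6400 / (0.6·0.6400 + 0.7·0.3600) ≈ 0.6038
After 'background': P(ore) = 0.6·0.6038 / (0.6·0.6038 + 0.7·0.3962) ≈ 0.5664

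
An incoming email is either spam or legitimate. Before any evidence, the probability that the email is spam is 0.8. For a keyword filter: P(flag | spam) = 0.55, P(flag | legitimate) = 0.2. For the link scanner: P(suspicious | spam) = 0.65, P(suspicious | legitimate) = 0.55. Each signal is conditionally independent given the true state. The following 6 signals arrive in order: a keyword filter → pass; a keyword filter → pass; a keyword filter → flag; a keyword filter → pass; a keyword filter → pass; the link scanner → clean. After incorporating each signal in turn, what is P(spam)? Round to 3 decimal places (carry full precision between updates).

0.461

After a keyword filter='pass': P(spam) = 0.45·0.8000 / (0.45·0.8000 + 0.8·0.2000) ≈ 0.6923
After a keyword filter='pass': P(spam) = 0.45·0.6923 / (0.45·0.6923 + 0.8·0.3077) ≈ 0.5586
After a keyword filter='flag': P(spam) = 0.55·0.5586 / (0.55·0.5586 + 0.2·0.4414) ≈ 0.7768
After a keyword filter='pass': P(spam) = 0.45·0.7768 / (0.45·0.7768 + 0.8·0.2232) ≈ 0.6619
After a keyword filter='pass': P(spam) = 0.45·0.6619 / (0.45·0.6619 + 0.8·0.3381) ≈ 0.5241
After the link scanner='clean': P(spam) = 0.35·0.5241 / (0.35·0.5241 + 0.45·0.4759) ≈ 0.4614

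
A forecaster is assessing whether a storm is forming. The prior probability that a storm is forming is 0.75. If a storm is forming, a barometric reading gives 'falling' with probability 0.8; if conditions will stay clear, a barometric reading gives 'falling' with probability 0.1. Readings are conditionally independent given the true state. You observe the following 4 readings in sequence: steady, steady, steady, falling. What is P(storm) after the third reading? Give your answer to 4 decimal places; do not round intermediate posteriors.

After 'steady': P(storm) = 0.2·0.7500 / (0.2·0.7500 + 0.9·0.2500) ≈ 0.4000
After 'steady': P(storm) = 0.2·0.4000 / (0.2·0.4000 + 0.9·0.6000) ≈ 0.1290
After 'steady': P(storm) = 0.2·0.1290 / (0.2·0.1290 + 0.9·0.8710) ≈ 0.0319

0.0319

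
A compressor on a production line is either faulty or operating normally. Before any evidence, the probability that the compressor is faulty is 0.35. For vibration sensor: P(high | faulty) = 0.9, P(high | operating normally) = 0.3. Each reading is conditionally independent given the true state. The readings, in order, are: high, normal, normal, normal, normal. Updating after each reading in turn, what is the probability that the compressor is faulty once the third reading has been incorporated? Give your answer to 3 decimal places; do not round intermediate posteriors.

After 'high': P(faulty) = 0.9·0.3500 / (0.9·0.3500 + 0.3·0.6500) ≈ 0.6176
After 'normal': P(faulty) = 0.1·0.6176 / (0.1·0.6176 + 0.7·0.3824) ≈ 0.1875
After 'normal': P(faulty) = 0.1·0.1875 / (0.1·0.1875 + 0.7·0.8125) ≈ 0.0319

0.032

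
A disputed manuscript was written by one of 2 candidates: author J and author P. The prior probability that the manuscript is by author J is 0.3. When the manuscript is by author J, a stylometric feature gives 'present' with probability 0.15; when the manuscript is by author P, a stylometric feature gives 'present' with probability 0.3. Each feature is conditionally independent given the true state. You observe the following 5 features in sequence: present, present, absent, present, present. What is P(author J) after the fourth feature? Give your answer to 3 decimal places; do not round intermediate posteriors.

After 'present': P(author J) = 0.15·0.3000 / (0.15·0.3000 + 0.3·0.7000) ≈ 0.1765
After 'present': P(author J) = 0.15·0.1765 / (0.15·0.1765 + 0.3·0.8235) ≈ 0.0968
After 'absent': P(author J) = 0.85·0.0968 / (0.85·0.0968 + 0.7·0.9032) ≈ 0.1151
After 'present': P(author J) = 0.15·0.1151 / (0.15·0.1151 + 0.3·0.8849) ≈ 0.0611

0.061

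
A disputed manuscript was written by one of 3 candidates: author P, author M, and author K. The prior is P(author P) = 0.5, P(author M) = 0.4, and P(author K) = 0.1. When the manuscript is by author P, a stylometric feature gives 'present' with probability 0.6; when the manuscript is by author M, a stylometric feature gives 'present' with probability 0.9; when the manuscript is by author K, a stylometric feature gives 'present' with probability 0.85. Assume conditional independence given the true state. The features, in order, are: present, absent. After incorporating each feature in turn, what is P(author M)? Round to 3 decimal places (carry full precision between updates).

0.213

After 'present': normaliser = 0.6·0.5000 + 0.9·0.4000 + 0.85·0.1000; P(author P) ≈ 0.4027, P(author M) ≈ 0.4832, P(author K) ≈ 0.1141
After 'absent': normaliser = 0.4·0.4027 + 0.1·0.4832 + 0.15·0.1141; P(author P) ≈ 0.7111, P(author M) ≈ 0.2133, P(author K) ≈ 0.0756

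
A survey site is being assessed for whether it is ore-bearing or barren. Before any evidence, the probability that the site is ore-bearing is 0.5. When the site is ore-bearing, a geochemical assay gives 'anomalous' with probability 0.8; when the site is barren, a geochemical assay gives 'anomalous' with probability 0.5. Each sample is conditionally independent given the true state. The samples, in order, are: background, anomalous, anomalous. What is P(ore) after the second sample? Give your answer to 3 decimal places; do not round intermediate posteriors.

0.390

After 'background': P(ore) = 0.2·0.5000 / (0.2·0.5000 + 0.5·0.5000) ≈ 0.2857
After 'anomalous': P(ore) = 0.8·0.2857 / (0.8·0.2857 + 0.5·0.7143) ≈ 0.3902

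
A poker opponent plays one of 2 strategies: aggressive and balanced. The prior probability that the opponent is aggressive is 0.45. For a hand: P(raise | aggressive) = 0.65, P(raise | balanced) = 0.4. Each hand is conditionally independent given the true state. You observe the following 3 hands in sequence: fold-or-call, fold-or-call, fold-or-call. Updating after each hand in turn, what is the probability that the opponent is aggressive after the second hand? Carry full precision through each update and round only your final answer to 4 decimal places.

0.2178

After 'fold-or-call': P(aggressive) = 0.35·0.4500 / (0.35·0.4500 + 0.6·0.5500) ≈ 0.3231
After 'fold-or-call': P(aggressive) = 0.35·0.3231 / (0.35·0.3231 + 0.6·0.6769) ≈ 0.2178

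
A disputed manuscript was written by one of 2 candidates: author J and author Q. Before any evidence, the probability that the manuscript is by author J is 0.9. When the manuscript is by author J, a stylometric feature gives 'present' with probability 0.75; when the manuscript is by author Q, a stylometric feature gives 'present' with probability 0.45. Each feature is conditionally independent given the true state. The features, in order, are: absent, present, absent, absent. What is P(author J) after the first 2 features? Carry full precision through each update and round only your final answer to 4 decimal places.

After 'absent': P(author J) = 0.25·0.9000 / (0.25·0.9000 + 0.55·0.1000) ≈ 0.8036
After 'present': P(author J) = 0.75·0.8036 / (0.75·0.8036 + 0.45·0.1964) ≈ 0.8721

0.8721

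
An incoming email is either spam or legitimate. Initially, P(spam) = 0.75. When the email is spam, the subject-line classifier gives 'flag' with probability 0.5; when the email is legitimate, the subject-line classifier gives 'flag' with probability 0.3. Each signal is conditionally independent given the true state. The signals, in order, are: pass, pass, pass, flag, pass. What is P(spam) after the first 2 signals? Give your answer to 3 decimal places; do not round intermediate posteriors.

0.605

After 'pass': P(spam) = 0.5·0.7500 / (0.5·0.7500 + 0.7·0.2500) ≈ 0.6818
After 'pass': P(spam) = 0.5·0.6818 / (0.5·0.6818 + 0.7·0.3182) ≈ 0.6048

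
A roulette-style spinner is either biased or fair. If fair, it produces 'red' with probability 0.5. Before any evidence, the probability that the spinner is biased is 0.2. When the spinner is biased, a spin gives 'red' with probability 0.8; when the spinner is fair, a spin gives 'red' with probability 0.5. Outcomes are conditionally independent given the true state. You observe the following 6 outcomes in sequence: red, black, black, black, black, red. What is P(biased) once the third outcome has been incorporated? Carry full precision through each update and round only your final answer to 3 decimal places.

After 'red': P(biased) = 0.8·0.2000 / (0.8·0.2000 + 0.5·0.8000) ≈ 0.2857
After 'black': P(biased) = 0.2·0.2857 / (0.2·0.2857 + 0.5·0.7143) ≈ 0.1379
After 'black': P(biased) = 0.2·0.1379 / (0.2·0.1379 + 0.5·0.8621) ≈ 0.0602

0.060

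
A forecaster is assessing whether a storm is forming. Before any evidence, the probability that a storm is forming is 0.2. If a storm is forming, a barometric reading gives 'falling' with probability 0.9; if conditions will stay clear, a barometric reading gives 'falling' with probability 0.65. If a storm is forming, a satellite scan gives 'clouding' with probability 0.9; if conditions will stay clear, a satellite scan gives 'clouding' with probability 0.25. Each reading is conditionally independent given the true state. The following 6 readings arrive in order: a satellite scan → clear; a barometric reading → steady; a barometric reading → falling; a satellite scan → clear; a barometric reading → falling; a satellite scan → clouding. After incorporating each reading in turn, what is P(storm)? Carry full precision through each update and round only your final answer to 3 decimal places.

0.009

Each posterior becomes the prior for the next update.
After a satellite scan='clear': P(storm) = 0.1·0.2000 / (0.1·0.2000 + 0.75·0.8000) ≈ 0.0323
After a barometric reading='steady': P(storm) = 0.1·0.0323 / (0.1·0.0323 + 0.35·0.9677) ≈ 0.0094
After a barometric reading='falling': P(storm) = 0.9·0.0094 / (0.9·0.0094 + 0.65·0.9906) ≈ 0.0130
After a satellite scan='clear': P(storm) = 0.1·0.0130 / (0.1·0.0130 + 0.75·0.9870) ≈ 0.0018
After a barometric reading='falling': P(storm) = 0.9·0.0018 / (0.9·0.0018 + 0.65·0.9982) ≈ 0.0024
After a satellite scan='clouding': P(storm) = 0.9·0.0024 / (0.9·0.0024 + 0.25·0.9976) ≈ 0.0087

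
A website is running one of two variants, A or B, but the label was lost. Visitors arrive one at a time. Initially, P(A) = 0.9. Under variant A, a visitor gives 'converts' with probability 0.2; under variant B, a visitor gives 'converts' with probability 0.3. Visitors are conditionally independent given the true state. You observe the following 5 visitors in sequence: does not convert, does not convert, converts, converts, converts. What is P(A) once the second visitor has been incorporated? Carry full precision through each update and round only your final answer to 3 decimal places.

After 'does not convert': P(A) = 0.8·0.9000 / (0.8·0.9000 + 0.7·0.1000) ≈ 0.9114
After 'does not convert': P(A) = 0.8·0.9114 / (0.8·0.9114 + 0.7·0.0886) ≈ 0.9216

0.922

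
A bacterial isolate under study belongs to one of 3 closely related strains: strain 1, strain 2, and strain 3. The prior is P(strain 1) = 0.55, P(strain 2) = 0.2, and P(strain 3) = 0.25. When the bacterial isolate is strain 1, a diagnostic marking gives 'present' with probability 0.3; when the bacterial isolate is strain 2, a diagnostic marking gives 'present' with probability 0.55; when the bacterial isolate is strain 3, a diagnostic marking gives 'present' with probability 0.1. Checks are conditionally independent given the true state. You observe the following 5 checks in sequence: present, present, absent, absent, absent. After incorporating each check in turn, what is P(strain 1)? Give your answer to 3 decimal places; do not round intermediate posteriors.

0.698

After 'present': normaliser = 0.3·0.5500 + 0.55·0.2000 + 0.1·0.2500; P(strain 1) ≈ 0.5500, P(strain 2) ≈ 0.3667, P(strain 3) ≈ 0.0833
After 'present': normaliser = 0.3·0.5500 + 0.55·0.3667 + 0.1·0.0833; P(strain 1) ≈ 0.4400, P(strain 2) ≈ 0.5378, P(strain 3) ≈ 0.0222
After 'absent': normaliser = 0.7·0.4400 + 0.45·0.5378 + 0.9·0.0222; P(strain 1) ≈ 0.5404, P(strain 2) ≈ 0.4246, P(strain 3) ≈ 0.0351
After 'absent': normaliser = 0.7·0.5404 + 0.45·0.4246 + 0.9·0.0351; P(strain 1) ≈ 0.6295, P(strain 2) ≈ 0.3180, P(strain 3) ≈ 0.0526
After 'absent': normaliser = 0.7·0.6295 + 0.45·0.3180 + 0.9·0.0526; P(strain 1) ≈ 0.6983, P(strain 2) ≈ 0.2267, P(strain 3) ≈ 0.0750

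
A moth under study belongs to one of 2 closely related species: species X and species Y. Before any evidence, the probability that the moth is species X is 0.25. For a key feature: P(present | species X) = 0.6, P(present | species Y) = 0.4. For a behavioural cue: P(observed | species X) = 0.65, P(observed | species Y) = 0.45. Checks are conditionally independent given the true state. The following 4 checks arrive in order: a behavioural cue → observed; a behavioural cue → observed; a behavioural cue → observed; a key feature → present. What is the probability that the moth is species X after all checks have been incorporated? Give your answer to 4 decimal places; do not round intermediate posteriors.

After a behavioural cue='observed': P(species X) = 0.65·0.2500 / (0.65·0.2500 + 0.45·0.7500) ≈ 0.3250
After a behavioural cue='observed': P(species X) = 0.65·0.3250 / (0.65·0.3250 + 0.45·0.6750) ≈ 0.4102
After a behavioural cue='observed': P(species X) = 0.65·0.4102 / (0.65·0.4102 + 0.45·0.5898) ≈ 0.5011
After a key feature='present': P(species X) = 0.6·0.5011 / (0.6·0.5011 + 0.4·0.4989) ≈ 0.6011

0.6011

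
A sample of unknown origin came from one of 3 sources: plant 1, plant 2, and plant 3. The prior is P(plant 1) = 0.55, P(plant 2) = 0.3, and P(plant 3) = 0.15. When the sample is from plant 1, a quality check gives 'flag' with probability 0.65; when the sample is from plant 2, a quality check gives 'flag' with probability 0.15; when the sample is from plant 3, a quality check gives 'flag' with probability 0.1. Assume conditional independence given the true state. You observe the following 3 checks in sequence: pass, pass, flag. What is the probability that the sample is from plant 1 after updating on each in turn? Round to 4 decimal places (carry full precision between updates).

Each posterior becomes the prior for the next update.
After 'pass': normaliser = 0.35·0.5500 + 0.85·0.3000 + 0.9·0.1500; P(plant 1) ≈ 0.3305, P(plant 2) ≈ 0.4378, P(plant 3) ≈ 0.2318
After 'pass': normaliser = 0.35·0.3305 + 0.85·0.4378 + 0.9·0.2318; P(plant 1) ≈ 0.1661, P(plant 2) ≈ 0.5344, P(plant 3) ≈ 0.2995
After 'flag': normaliser = 0.65·0.1661 + 0.15·0.5344 + 0.1·0.2995; P(plant 1) ≈ 0.4951, P(plant 2) ≈ 0.3676, P(plant 3) ≈ 0.1374

0.4951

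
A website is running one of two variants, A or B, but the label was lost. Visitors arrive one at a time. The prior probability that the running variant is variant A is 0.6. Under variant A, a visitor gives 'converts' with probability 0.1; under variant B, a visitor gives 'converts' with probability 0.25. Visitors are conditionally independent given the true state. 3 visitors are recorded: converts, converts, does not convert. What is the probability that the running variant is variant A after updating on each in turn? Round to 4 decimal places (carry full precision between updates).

0.2236

After 'converts': P(A) = 0.1·0.6000 / (0.1·0.6000 + 0.25·0.4000) ≈ 0.3750
After 'converts': P(A) = 0.1·0.3750 / (0.1·0.3750 + 0.25·0.6250) ≈ 0.1935
After 'does not convert': P(A) = 0.9·0.1935 / (0.9·0.1935 + 0.75·0.8065) ≈ 0.2236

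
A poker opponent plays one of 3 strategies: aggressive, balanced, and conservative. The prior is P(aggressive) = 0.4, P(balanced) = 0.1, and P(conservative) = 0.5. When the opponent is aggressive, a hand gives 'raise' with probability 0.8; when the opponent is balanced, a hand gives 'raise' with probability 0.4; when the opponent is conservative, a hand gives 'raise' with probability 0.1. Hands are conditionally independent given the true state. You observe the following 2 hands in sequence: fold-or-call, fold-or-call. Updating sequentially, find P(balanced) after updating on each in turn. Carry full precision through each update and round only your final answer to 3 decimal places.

After 'fold-or-call': normaliser = 0.2·0.4000 + 0.6·0.1000 + 0.9·0.5000; P(aggressive) ≈ 0.1356, P(balanced) ≈ 0.1017, P(conservative) ≈ 0.7627
After 'fold-or-call': normaliser = 0.2·0.1356 + 0.6·0.1017 + 0.9·0.7627; P(aggressive) ≈ 0.0350, P(balanced) ≈ 0.0788, P(conservative) ≈ 0.8862

0.079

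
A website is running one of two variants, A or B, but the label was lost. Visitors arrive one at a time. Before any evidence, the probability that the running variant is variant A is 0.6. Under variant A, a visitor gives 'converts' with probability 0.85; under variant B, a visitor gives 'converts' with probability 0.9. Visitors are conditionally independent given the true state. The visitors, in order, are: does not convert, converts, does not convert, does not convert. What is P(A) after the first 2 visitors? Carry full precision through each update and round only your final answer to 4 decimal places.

0.6800

After 'does not convert': P(A) = 0.15·0.6000 / (0.15·0.6000 + 0.1·0.4000) ≈ 0.6923
After 'converts': P(A) = 0.85·0.6923 / (0.85·0.6923 + 0.9·0.3077) ≈ 0.6800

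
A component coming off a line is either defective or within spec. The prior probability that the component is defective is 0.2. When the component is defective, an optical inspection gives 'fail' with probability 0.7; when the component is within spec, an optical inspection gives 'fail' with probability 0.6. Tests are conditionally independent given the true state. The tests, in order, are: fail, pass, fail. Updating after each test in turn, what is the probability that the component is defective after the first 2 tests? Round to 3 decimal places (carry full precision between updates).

0.179

After 'fail': P(defective) = 0.7·0.2000 / (0.7·0.2000 + 0.6·0.8000) ≈ 0.2258
After 'pass': P(defective) = 0.3·0.2258 / (0.3·0.2258 + 0.4·0.7742) ≈ 0.1795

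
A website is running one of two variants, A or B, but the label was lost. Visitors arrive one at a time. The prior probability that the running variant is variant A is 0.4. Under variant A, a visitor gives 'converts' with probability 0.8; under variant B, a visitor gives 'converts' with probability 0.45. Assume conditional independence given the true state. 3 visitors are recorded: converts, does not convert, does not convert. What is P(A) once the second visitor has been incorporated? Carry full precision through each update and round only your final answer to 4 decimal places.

Apply Bayes' rule sequentially, carrying P(A) forward.
After 'converts': P(A) = 0.8·0.4000 / (0.8·0.4000 + 0.45·0.6000) ≈ 0.5424
After 'does not convert': P(A) = 0.2·0.5424 / (0.2·0.5424 + 0.55·0.4576) ≈ 0.3012

0.3012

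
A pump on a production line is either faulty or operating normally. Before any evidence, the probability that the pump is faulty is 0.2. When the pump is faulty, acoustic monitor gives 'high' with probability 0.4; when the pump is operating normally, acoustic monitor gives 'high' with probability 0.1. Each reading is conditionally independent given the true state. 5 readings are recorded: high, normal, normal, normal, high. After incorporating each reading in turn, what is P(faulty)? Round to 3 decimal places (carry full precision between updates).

After 'high': P(faulty) = 0.4·0.2000 / (0.4·0.2000 + 0.1·0.8000) ≈ 0.5000
After 'normal': P(faulty) = 0.6·0.5000 / (0.6·0.5000 + 0.9·0.5000) ≈ 0.4000
After 'normal': P(faulty) = 0.6·0.4000 / (0.6·0.4000 + 0.9·0.6000) ≈ 0.3077
After 'normal': P(faulty) = 0.6·0.3077 / (0.6·0.3077 + 0.9·0.6923) ≈ 0.2286
After 'high': P(faulty) = 0.4·0.2286 / (0.4·0.2286 + 0.1·0.7714) ≈ 0.5424

0.542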